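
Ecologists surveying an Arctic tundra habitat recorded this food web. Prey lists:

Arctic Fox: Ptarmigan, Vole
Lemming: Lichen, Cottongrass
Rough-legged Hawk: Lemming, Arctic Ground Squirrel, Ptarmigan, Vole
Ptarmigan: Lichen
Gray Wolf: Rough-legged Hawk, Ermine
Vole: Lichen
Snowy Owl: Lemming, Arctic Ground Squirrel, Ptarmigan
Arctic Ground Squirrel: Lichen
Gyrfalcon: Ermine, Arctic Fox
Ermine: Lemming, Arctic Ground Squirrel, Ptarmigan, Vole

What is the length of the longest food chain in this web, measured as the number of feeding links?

3 links

One longest chain: Lichen → Lemming → Rough-legged Hawk → Gray Wolf.
It has 4 species and 3 links.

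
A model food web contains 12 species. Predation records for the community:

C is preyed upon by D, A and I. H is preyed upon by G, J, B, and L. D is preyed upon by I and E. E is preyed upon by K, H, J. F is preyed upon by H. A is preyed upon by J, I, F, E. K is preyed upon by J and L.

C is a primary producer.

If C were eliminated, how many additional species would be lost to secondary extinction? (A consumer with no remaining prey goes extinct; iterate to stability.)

Remove C.
Round 1: A (all prey gone), D (all prey gone) → extinct.
Round 2: E (all prey gone), F (all prey gone), I (all prey gone) → extinct.
Round 3: K (all prey gone), H (all prey gone) → extinct.
Round 4: B (all prey gone), G (all prey gone), L (all prey gone), J (all prey gone) → extinct.
No further losses. Total secondary extinctions: 11.

11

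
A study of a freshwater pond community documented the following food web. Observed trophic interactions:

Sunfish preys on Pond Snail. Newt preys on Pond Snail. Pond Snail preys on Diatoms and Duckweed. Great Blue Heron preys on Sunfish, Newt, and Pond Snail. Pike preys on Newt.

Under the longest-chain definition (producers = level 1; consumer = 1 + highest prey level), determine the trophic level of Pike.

Trophic level 4

Duckweed is a producer → level 1.
Pond Snail eats Duckweed (level 1); other prey at levels: Diatoms 1 → level 2.
Newt eats Pond Snail → level 3.
Pike eats Newt → level 4.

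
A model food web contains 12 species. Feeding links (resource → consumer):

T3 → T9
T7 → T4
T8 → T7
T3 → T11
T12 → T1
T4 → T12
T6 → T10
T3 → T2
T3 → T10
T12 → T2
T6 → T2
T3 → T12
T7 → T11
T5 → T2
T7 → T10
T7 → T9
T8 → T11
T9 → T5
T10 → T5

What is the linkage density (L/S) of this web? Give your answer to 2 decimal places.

L/S = 1.58

There are L = 19 links among S = 12 species.
L/S = 19/12 = 1.5833 ≈ 1.58.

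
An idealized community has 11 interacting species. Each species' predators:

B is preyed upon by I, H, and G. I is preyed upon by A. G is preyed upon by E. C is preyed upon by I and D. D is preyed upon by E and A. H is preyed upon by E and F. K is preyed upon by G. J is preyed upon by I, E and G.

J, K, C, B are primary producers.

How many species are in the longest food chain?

3 species

One longest chain: J → G → E.
It has 3 species and 2 links.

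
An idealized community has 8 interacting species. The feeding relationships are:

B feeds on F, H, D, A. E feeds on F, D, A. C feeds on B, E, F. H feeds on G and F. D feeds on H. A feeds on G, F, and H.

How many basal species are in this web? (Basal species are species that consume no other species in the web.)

Basal species (no prey listed): F, G.
Count: 2.

2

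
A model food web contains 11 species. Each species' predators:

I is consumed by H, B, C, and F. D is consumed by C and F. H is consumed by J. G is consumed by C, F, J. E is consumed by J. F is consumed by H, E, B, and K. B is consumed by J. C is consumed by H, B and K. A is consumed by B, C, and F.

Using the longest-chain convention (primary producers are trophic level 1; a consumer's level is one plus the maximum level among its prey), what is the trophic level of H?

Trophic level 3

D is a producer → level 1.
F eats D (level 1); other prey at levels: G 1, I 1, A 1 → level 2.
H eats F (level 2); other prey at levels: I 1, C 2 → level 3.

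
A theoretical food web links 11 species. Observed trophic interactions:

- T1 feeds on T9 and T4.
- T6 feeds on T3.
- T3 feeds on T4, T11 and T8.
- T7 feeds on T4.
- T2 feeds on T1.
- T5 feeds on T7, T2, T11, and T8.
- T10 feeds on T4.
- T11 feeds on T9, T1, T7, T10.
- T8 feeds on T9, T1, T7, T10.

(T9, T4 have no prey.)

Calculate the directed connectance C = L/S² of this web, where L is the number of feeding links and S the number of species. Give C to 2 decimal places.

C = 0.17

The web has S = 11 species and L = 21 feeding links.
C = L / S² = 21 / 121 = 0.1736 ≈ 0.17.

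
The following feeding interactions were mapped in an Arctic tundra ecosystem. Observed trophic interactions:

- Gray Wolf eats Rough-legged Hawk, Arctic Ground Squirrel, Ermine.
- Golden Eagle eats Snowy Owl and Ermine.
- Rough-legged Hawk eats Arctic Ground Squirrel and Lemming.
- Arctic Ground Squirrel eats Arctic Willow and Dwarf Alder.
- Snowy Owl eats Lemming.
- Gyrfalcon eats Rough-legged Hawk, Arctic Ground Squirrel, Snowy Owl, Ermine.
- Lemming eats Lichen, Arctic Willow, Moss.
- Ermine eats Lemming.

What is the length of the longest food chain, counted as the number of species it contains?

One longest chain: Moss → Lemming → Ermine → Golden Eagle.
It has 4 species and 3 links.

4 species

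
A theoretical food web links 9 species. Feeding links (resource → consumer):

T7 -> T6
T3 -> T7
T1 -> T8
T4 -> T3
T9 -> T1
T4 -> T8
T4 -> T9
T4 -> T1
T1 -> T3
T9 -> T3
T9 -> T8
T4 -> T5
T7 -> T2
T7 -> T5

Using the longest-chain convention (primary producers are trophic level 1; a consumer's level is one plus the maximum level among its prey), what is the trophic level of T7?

Trophic level 5

T4 is a producer → level 1.
T9 eats T4 → level 2.
T1 eats T9 (level 2); other prey at levels: T4 1 → level 3.
T3 eats T1 (level 3); other prey at levels: T4 1, T9 2 → level 4.
T7 eats T3 → level 5.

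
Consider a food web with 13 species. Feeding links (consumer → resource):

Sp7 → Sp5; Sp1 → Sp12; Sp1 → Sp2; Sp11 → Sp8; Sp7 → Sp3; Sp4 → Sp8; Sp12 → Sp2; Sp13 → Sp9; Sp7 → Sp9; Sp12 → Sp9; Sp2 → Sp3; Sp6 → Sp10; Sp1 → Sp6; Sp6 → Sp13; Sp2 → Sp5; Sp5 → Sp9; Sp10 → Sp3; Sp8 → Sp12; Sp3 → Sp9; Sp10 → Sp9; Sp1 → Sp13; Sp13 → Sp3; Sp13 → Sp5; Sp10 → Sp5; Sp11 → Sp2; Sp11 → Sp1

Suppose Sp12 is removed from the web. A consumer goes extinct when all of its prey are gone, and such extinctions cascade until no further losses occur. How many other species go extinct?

2

Remove Sp12.
Round 1: Sp8 (all prey gone) → extinct.
Round 2: Sp4 (all prey gone) → extinct.
No further losses. Total secondary extinctions: 2.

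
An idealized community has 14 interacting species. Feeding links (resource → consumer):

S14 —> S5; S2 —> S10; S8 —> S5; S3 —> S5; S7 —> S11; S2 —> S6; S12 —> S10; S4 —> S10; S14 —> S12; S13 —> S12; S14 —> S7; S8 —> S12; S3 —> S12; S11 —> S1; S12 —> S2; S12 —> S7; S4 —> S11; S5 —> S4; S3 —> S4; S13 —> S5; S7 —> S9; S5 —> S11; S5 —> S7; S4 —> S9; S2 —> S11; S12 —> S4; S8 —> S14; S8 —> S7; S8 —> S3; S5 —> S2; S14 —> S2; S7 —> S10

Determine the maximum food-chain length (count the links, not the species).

5 links

One longest chain: S8 → S14 → S12 → S7 → S11 → S1.
It has 6 species and 5 links.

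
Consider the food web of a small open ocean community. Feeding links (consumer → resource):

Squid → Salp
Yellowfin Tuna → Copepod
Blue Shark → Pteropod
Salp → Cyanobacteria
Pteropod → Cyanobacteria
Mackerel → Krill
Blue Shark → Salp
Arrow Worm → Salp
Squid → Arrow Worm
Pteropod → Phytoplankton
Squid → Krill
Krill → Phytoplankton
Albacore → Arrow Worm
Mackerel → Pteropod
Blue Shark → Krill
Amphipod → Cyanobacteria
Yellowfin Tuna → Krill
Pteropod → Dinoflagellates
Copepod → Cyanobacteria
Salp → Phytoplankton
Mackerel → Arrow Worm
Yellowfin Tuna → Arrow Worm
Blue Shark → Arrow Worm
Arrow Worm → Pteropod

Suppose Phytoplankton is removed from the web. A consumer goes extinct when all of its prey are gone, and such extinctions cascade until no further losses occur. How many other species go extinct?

Remove Phytoplankton.
Round 1: Krill (all prey gone) → extinct.
No further losses. Total secondary extinctions: 1.

1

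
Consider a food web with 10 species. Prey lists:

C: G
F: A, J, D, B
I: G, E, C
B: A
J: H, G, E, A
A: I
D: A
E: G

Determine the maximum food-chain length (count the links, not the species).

One longest chain: G → E → I → A → B → F.
It has 6 species and 5 links.

5 links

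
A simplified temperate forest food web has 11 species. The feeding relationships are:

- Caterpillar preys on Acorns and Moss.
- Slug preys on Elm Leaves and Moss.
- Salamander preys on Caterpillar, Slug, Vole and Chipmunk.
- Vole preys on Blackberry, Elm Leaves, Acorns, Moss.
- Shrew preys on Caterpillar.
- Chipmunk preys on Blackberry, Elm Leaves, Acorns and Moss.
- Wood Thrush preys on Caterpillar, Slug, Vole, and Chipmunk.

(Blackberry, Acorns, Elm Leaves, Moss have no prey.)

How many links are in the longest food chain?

2 links

One longest chain: Acorns → Caterpillar → Shrew.
It has 3 species and 2 links.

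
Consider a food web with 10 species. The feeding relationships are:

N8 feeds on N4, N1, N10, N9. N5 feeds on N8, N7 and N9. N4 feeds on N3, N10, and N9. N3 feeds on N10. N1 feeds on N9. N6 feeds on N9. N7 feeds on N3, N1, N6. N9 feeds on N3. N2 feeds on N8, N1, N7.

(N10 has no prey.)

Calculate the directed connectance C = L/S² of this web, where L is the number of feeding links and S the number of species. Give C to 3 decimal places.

C = 0.200

The web has S = 10 species and L = 20 feeding links.
C = L / S² = 20 / 100 = 0.2000 ≈ 0.200.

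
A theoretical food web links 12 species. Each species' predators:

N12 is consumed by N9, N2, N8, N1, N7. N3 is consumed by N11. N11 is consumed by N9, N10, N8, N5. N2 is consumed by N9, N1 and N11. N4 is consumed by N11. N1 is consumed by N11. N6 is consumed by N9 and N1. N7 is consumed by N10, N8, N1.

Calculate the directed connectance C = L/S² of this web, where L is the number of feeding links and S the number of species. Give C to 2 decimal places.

The web has S = 12 species and L = 20 feeding links.
C = L / S² = 20 / 144 = 0.1389 ≈ 0.14.

C = 0.14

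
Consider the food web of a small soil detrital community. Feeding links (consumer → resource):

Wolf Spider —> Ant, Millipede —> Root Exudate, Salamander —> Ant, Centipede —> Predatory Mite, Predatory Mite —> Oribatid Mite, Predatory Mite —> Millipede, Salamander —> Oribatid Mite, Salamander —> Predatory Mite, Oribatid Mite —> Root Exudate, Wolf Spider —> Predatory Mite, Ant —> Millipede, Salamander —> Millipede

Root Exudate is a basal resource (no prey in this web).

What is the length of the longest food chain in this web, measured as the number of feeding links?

One longest chain: Root Exudate → Oribatid Mite → Predatory Mite → Salamander.
It has 4 species and 3 links.

3 links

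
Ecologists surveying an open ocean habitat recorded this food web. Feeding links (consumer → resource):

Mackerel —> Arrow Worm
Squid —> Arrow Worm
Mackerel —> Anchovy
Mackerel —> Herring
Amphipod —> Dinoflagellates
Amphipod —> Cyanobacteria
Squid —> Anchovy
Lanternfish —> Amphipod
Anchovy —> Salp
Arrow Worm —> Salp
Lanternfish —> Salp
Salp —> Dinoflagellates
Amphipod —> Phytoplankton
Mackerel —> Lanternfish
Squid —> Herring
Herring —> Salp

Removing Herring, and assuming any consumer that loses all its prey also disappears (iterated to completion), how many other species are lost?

Remove Herring.
Every predator of it retains at least one other prey: Mackerel still has Anchovy, Arrow Worm, Lanternfish; Squid still has Anchovy, Arrow Worm.
No consumer loses all prey, so no secondary extinctions occur.

0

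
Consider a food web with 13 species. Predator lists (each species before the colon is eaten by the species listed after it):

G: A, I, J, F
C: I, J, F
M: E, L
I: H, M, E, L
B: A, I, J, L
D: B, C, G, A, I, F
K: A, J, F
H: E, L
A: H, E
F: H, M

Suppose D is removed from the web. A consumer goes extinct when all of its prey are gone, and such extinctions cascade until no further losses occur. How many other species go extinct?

Remove D.
Round 1: B (all prey gone), C (all prey gone), G (all prey gone) → extinct.
Round 2: I (all prey gone) → extinct.
No further losses. Total secondary extinctions: 4.

4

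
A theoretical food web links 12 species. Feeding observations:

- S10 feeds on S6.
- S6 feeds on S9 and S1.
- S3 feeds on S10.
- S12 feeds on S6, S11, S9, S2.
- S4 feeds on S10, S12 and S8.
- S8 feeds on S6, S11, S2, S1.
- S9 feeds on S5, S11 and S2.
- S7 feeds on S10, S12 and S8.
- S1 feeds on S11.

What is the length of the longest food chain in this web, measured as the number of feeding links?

4 links

One longest chain: S5 → S9 → S6 → S10 → S3.
It has 5 species and 4 links.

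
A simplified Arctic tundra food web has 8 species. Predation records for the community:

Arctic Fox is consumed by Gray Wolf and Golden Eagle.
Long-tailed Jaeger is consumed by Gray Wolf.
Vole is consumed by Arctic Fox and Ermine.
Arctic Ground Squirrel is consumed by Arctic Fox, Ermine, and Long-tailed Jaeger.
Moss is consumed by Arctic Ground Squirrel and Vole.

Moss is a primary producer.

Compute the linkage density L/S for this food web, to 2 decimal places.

L/S = 1.25

There are L = 10 links among S = 8 species.
L/S = 10/8 = 1.2500 ≈ 1.25.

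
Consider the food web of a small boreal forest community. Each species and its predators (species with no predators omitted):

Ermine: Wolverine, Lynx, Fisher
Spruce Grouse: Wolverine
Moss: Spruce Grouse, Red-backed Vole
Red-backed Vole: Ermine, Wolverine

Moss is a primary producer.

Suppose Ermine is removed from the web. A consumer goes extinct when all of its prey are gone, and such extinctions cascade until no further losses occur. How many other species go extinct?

2

Remove Ermine.
Round 1: Lynx (all prey gone), Fisher (all prey gone) → extinct.
No further losses. Total secondary extinctions: 2.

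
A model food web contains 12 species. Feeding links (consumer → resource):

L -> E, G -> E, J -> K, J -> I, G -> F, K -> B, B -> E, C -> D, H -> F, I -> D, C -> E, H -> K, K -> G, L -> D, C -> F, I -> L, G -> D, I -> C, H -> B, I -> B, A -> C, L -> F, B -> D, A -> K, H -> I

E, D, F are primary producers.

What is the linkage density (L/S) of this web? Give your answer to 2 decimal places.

There are L = 25 links among S = 12 species.
L/S = 25/12 = 2.0833 ≈ 2.08.

L/S = 2.08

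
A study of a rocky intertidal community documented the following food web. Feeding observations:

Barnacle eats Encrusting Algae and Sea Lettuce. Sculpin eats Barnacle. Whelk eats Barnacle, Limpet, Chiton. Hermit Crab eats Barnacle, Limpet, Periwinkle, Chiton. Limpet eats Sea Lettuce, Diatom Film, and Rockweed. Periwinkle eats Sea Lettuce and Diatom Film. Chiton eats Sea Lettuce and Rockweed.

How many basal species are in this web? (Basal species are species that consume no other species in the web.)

4

Basal species (no prey listed): Rockweed, Encrusting Algae, Diatom Film, Sea Lettuce.
Count: 4.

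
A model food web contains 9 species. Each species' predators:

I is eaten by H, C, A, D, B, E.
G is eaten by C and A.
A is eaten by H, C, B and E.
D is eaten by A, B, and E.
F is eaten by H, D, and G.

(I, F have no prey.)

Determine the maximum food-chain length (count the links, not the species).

3 links

One longest chain: I → D → A → C.
It has 4 species and 3 links.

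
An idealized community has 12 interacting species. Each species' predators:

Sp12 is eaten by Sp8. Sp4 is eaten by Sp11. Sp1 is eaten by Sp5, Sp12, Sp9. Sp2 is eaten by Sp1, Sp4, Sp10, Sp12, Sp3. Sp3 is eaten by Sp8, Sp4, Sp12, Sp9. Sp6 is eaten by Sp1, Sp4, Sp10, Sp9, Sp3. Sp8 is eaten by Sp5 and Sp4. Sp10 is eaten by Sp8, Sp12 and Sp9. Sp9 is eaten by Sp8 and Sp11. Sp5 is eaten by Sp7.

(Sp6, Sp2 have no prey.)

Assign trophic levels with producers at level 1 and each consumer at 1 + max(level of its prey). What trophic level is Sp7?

Sp6 is a producer → level 1.
Sp1 eats Sp6 (level 1); other prey at levels: Sp2 1 → level 2.
Sp12 eats Sp1 (level 2); other prey at levels: Sp2 1, Sp10 2, Sp3 2 → level 3.
Sp8 eats Sp12 (level 3); other prey at levels: Sp10 2, Sp3 2, Sp9 3 → level 4.
Sp5 eats Sp8 (level 4); other prey at levels: Sp1 2 → level 5.
Sp7 eats Sp5 → level 6.

Trophic level 6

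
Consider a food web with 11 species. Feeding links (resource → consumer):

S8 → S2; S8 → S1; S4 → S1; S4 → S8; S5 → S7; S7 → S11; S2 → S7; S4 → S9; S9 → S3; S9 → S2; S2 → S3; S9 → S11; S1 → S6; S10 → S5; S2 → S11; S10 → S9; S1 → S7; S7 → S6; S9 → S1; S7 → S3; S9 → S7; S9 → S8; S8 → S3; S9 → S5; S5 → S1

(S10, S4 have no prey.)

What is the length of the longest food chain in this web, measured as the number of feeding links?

One longest chain: S10 → S9 → S8 → S2 → S7 → S3.
It has 6 species and 5 links.

5 links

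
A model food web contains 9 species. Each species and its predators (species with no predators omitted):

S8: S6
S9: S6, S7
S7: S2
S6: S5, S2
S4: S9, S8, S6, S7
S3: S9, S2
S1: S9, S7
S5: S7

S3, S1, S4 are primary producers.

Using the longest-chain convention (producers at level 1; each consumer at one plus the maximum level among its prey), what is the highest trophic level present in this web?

6

Producers (level 1): S3, S1, S4.
S3 → S9 → S6 → S5 → S7 → S2 gives S2 level 6.
No species has a prey at level 6, so no species reaches level 7.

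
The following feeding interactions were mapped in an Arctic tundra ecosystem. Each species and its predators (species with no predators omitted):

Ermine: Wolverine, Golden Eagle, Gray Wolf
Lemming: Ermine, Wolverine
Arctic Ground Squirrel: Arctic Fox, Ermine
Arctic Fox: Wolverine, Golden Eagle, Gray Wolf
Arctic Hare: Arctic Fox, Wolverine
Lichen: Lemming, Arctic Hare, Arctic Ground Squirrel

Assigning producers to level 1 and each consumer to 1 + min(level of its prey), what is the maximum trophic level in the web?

4

Producers (level 1): Lichen.
Following each consumer down to its lowest-level prey: Lichen → Arctic Hare → Arctic Fox → Golden Eagle (levels 1 through 4).
All prey of Golden Eagle (Arctic Fox 3, Ermine 3) are at level 3 or above, so Golden Eagle is at level 1 + 3 = 4.
Every consumer has at least one prey at level 3 or below, so none exceeds level 4.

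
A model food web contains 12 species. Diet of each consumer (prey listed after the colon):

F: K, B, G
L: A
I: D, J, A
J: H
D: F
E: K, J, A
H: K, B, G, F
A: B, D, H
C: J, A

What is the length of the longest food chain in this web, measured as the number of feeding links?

One longest chain: K → F → D → A → L.
It has 5 species and 4 links.

4 links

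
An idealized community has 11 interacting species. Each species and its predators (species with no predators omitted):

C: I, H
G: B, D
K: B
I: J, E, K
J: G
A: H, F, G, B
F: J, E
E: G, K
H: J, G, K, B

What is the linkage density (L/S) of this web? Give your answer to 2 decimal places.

There are L = 21 links among S = 11 species.
L/S = 21/11 = 1.9091 ≈ 1.91.

L/S = 1.91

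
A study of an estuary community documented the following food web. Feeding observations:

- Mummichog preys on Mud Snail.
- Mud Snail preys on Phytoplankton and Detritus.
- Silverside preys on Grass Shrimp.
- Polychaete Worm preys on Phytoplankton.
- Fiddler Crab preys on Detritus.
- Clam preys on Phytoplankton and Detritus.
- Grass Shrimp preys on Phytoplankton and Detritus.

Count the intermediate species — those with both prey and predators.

2

Intermediate species (has both prey and predators): Mud Snail, Grass Shrimp.
Count: 2.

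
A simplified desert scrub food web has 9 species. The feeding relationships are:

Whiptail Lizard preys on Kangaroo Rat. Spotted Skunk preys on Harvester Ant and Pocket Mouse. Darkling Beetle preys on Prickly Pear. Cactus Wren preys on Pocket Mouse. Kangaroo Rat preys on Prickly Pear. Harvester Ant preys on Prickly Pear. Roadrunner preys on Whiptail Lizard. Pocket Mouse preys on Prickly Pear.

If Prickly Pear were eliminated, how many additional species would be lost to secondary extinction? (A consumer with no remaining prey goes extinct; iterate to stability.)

8

Remove Prickly Pear.
Round 1: Pocket Mouse (all prey gone), Harvester Ant (all prey gone), Kangaroo Rat (all prey gone), Darkling Beetle (all prey gone) → extinct.
Round 2: Cactus Wren (all prey gone), Spotted Skunk (all prey gone), Whiptail Lizard (all prey gone) → extinct.
Round 3: Roadrunner (all prey gone) → extinct.
No further losses. Total secondary extinctions: 8.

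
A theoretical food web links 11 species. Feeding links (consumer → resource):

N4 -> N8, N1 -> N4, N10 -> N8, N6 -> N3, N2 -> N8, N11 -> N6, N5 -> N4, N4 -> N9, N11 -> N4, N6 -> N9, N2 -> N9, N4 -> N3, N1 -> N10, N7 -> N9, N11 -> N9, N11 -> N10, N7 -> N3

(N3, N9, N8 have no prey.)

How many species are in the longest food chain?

One longest chain: N3 → N4 → N5.
It has 3 species and 2 links.

3 species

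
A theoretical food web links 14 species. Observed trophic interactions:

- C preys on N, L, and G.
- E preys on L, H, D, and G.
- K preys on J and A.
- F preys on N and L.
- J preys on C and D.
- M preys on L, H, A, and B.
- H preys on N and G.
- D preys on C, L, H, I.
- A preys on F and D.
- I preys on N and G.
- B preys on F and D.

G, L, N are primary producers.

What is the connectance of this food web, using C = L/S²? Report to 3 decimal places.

The web has S = 14 species and L = 29 feeding links.
C = L / S² = 29 / 196 = 0.1480 ≈ 0.148.

C = 0.148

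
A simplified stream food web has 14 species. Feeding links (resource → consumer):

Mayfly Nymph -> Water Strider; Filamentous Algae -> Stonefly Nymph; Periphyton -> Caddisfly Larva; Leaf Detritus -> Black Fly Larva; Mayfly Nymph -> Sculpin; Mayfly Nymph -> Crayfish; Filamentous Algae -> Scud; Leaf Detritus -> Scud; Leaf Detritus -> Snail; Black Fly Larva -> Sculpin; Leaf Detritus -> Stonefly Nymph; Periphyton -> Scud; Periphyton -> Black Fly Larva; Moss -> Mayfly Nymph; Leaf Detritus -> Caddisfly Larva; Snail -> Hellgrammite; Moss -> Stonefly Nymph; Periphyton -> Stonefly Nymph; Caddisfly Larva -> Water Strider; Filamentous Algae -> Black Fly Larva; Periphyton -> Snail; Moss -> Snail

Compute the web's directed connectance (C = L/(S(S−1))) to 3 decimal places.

C = 0.121

The web has S = 14 species and L = 22 feeding links.
C = L / (S(S−1)) = 22 / 182 = 0.1209 ≈ 0.121.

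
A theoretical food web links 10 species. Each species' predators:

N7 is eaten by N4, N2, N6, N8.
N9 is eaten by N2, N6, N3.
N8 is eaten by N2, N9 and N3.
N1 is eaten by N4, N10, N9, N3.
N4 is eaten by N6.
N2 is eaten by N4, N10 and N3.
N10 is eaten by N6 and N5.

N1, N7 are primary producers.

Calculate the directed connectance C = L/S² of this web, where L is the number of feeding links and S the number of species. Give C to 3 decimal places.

The web has S = 10 species and L = 20 feeding links.
C = L / S² = 20 / 100 = 0.2000 ≈ 0.200.

C = 0.200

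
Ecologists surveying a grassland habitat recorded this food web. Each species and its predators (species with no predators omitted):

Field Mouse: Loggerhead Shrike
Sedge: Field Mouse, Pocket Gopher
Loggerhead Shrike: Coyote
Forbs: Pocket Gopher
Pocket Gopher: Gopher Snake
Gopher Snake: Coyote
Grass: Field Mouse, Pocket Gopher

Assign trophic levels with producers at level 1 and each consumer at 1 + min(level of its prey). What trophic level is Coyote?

Sedge is a producer → level 1.
Pocket Gopher eats Sedge → level 2.
Gopher Snake eats Pocket Gopher → level 3.
Coyote eats Gopher Snake → level 4.
No prey of Coyote is below level 3, so 4 is the minimum.

Trophic level 4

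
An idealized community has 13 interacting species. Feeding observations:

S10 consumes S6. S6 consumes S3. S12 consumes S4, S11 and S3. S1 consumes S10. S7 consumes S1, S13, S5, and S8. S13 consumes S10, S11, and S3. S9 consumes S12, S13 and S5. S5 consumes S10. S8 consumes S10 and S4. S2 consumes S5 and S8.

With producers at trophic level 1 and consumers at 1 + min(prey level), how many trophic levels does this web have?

Producers (level 1): S3, S11, S4.
Following each consumer down to its lowest-level prey: S3 → S6 → S10 → S1 (levels 1 through 4).
All prey of S1 (S10 3) are at level 3 or above, so S1 is at level 1 + 3 = 4.
Every consumer has at least one prey at level 3 or below, so none exceeds level 4.

4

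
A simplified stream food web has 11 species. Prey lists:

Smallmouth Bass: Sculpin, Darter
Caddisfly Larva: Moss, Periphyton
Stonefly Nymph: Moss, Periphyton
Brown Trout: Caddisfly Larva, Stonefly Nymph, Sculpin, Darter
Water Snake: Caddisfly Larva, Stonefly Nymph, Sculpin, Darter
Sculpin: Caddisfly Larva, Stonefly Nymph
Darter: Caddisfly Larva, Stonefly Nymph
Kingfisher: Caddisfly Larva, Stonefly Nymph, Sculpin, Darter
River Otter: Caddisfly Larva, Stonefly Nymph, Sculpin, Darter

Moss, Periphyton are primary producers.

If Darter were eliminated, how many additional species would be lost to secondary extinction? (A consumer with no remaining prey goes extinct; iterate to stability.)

Remove Darter.
Every predator of it retains at least one other prey: Water Snake still has Caddisfly Larva, Stonefly Nymph, Sculpin; River Otter still has Caddisfly Larva, Stonefly Nymph, Sculpin; Brown Trout still has Caddisfly Larva, Stonefly Nymph, Sculpin; Kingfisher still has Caddisfly Larva, Stonefly Nymph, Sculpin; Smallmouth Bass still has Sculpin.
No consumer loses all prey, so no secondary extinctions occur.

0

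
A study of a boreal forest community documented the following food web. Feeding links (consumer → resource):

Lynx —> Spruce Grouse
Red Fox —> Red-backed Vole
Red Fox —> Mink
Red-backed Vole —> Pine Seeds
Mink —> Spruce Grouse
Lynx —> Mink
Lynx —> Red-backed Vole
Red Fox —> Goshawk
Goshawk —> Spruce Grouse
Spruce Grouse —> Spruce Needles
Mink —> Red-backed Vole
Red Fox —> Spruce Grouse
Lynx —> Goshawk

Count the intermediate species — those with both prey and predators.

Intermediate species (has both prey and predators): Spruce Grouse, Red-backed Vole, Mink, Goshawk.
Count: 4.

4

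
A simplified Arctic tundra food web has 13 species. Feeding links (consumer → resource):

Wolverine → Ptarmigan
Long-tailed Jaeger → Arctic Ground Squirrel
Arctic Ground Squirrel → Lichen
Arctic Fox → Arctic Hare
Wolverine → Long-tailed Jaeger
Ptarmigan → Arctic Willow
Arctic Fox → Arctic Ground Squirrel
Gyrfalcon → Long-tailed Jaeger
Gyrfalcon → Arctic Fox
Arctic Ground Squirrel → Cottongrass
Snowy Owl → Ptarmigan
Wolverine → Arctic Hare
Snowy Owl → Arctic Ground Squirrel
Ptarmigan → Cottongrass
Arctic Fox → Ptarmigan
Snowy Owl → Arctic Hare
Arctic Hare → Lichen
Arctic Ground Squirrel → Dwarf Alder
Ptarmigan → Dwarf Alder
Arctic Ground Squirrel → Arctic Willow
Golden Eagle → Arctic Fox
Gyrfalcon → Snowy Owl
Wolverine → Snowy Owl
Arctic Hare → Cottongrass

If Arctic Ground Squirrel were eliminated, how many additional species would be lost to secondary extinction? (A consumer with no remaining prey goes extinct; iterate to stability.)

Remove Arctic Ground Squirrel.
Round 1: Long-tailed Jaeger (all prey gone) → extinct.
No further losses. Total secondary extinctions: 1.

1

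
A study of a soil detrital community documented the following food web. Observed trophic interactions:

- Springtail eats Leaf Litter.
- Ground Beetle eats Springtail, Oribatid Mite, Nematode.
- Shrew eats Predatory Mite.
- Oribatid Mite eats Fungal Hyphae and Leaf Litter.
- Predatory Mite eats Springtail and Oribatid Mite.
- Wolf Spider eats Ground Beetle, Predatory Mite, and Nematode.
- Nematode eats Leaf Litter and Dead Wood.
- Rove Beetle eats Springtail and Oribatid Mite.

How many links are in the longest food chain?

One longest chain: Leaf Litter → Nematode → Ground Beetle → Wolf Spider.
It has 4 species and 3 links.

3 links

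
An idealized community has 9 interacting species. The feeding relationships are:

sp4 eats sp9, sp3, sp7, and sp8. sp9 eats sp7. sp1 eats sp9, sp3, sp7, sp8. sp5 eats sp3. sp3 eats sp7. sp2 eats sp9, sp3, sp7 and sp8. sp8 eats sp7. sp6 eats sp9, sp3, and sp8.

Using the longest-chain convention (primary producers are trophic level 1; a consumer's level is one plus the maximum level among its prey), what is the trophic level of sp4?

sp7 is a producer → level 1.
sp8 eats sp7 → level 2.
sp4 eats sp8 (level 2); other prey at levels: sp7 1, sp3 2, sp9 2 → level 3.

Trophic level 3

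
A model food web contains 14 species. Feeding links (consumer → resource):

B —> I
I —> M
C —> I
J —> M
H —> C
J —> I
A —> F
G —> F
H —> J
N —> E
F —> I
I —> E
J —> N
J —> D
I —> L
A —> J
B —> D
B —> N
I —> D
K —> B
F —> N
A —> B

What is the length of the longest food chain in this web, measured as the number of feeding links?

3 links

One longest chain: E → I → J → A.
It has 4 species and 3 links.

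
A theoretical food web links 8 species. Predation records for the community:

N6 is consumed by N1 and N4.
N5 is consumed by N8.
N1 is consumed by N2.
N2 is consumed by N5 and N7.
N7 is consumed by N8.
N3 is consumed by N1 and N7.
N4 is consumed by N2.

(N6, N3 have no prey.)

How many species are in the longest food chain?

5 species

One longest chain: N6 → N4 → N2 → N7 → N8.
It has 5 species and 4 links.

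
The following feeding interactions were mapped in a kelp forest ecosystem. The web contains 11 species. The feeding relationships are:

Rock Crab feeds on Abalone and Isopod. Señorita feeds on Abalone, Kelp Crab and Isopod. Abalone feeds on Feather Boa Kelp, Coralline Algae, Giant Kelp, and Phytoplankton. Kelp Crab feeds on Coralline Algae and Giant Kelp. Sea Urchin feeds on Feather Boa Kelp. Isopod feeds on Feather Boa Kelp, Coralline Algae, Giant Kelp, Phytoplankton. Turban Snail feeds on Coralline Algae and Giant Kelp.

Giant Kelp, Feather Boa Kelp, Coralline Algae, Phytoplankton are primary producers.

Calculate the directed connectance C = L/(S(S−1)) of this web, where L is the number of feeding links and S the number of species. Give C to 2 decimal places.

The web has S = 11 species and L = 18 feeding links.
C = L / (S(S−1)) = 18 / 110 = 0.1636 ≈ 0.16.

C = 0.16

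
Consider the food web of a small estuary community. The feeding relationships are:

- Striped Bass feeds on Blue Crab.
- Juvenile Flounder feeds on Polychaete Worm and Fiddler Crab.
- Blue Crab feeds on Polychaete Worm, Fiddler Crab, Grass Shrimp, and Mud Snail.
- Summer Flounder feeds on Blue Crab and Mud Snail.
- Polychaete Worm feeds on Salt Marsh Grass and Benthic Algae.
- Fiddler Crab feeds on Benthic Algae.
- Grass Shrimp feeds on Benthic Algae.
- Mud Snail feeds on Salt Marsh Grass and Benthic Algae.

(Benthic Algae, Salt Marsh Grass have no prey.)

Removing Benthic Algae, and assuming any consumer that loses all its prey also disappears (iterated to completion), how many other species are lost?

2

Remove Benthic Algae.
Round 1: Grass Shrimp (all prey gone), Fiddler Crab (all prey gone) → extinct.
No further losses. Total secondary extinctions: 2.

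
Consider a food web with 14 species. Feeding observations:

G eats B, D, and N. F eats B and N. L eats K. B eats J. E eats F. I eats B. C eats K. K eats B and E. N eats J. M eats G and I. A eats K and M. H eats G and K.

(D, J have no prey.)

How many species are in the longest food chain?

6 species

One longest chain: J → N → F → E → K → H.
It has 6 species and 5 links.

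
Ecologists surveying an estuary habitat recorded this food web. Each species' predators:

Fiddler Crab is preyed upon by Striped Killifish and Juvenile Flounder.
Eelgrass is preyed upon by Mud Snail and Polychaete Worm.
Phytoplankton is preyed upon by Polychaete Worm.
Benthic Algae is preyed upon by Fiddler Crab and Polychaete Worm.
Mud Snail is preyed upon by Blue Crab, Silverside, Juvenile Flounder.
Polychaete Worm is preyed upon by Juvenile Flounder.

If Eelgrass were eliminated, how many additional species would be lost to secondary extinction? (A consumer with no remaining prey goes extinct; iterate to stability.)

3

Remove Eelgrass.
Round 1: Mud Snail (all prey gone) → extinct.
Round 2: Blue Crab (all prey gone), Silverside (all prey gone) → extinct.
No further losses. Total secondary extinctions: 3.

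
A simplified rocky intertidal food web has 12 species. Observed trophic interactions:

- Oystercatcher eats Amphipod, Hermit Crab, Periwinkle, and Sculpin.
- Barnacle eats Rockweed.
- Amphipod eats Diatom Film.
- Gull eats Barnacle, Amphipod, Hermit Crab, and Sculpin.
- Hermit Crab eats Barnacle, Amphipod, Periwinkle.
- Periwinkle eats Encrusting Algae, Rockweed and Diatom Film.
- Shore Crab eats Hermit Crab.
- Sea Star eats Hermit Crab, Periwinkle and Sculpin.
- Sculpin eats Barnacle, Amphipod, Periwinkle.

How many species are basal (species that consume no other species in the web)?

3

Basal species (no prey listed): Encrusting Algae, Diatom Film, Rockweed.
Count: 3.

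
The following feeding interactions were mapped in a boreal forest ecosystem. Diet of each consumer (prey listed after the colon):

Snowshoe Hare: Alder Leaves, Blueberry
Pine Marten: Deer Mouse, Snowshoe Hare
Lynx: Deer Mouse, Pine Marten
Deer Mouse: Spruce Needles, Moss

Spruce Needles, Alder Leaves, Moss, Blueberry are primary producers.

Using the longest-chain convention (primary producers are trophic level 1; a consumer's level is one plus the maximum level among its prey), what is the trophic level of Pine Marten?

Spruce Needles is a producer → level 1.
Deer Mouse eats Spruce Needles (level 1); other prey at levels: Moss 1 → level 2.
Pine Marten eats Deer Mouse (level 2); other prey at levels: Snowshoe Hare 2 → level 3.

Trophic level 3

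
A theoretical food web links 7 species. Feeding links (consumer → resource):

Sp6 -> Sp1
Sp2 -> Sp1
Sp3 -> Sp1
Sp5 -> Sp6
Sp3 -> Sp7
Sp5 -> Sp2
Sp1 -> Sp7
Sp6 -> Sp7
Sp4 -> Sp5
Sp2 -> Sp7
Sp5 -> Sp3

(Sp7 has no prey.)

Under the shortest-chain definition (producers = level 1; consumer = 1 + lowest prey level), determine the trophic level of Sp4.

Sp7 is a producer → level 1.
Sp2 eats Sp7 → level 2.
Sp5 eats Sp2 → level 3.
Sp4 eats Sp5 → level 4.
No prey of Sp4 is below level 3, so 4 is the minimum.

Trophic level 4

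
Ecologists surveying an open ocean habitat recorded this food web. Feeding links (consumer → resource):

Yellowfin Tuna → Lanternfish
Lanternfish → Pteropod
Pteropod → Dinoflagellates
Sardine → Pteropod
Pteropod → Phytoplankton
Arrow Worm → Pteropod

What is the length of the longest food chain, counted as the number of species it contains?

4 species

One longest chain: Dinoflagellates → Pteropod → Lanternfish → Yellowfin Tuna.
It has 4 species and 3 links.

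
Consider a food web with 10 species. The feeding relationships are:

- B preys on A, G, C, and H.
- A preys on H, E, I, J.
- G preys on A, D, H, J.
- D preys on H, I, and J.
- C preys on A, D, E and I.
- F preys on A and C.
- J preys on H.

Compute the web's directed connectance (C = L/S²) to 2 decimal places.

C = 0.22

The web has S = 10 species and L = 22 feeding links.
C = L / S² = 22 / 100 = 0.2200 ≈ 0.22.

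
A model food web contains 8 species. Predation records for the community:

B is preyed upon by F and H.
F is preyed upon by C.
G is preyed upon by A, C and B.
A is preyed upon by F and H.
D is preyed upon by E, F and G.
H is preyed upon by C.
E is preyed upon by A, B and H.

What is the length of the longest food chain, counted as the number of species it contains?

5 species

One longest chain: D → G → A → H → C.
It has 5 species and 4 links.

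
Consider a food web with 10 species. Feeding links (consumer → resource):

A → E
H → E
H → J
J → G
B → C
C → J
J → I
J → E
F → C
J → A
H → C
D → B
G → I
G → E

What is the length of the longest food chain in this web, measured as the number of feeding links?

One longest chain: E → A → J → C → B → D.
It has 6 species and 5 links.

5 links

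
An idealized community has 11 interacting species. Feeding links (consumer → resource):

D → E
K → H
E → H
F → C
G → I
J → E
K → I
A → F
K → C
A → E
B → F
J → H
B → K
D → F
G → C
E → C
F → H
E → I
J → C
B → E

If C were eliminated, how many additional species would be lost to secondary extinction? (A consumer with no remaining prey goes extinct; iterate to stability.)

0

Remove C.
Every predator of it retains at least one other prey: E still has H, I; F still has H; K still has H, I; G still has I; J still has H, E.
No consumer loses all prey, so no secondary extinctions occur.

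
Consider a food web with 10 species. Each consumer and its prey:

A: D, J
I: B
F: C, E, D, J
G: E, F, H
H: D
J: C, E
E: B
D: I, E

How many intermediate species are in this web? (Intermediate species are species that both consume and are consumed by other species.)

6

Intermediate species (has both prey and predators): I, E, D, J, F, H.
Count: 6.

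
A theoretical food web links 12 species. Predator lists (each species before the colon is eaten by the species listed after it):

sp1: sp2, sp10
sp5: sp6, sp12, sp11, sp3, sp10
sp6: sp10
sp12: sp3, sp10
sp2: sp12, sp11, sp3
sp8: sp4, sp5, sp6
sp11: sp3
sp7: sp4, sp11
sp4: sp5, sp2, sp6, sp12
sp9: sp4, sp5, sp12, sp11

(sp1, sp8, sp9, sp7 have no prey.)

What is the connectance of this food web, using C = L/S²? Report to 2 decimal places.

The web has S = 12 species and L = 27 feeding links.
C = L / S² = 27 / 144 = 0.1875 ≈ 0.19.

C = 0.19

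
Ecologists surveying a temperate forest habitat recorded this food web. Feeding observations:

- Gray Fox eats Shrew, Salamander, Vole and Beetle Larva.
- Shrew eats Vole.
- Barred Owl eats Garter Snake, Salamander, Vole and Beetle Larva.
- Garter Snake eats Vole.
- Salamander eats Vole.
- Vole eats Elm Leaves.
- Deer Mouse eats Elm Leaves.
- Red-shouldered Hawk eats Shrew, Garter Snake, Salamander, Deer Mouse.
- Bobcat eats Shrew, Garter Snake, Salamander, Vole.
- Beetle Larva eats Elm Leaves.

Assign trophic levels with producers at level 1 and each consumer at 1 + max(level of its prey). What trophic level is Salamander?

Trophic level 3

Elm Leaves is a producer → level 1.
Vole eats Elm Leaves → level 2.
Salamander eats Vole → level 3.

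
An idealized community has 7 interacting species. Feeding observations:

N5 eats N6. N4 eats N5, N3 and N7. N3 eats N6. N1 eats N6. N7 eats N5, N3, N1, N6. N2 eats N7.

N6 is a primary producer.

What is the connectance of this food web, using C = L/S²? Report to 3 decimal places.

C = 0.224

The web has S = 7 species and L = 11 feeding links.
C = L / S² = 11 / 49 = 0.2245 ≈ 0.224.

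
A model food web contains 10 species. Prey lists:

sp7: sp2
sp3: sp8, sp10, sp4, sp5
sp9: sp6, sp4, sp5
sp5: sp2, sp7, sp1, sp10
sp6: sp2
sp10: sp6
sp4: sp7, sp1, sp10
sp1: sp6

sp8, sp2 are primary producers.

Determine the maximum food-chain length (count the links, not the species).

One longest chain: sp2 → sp6 → sp1 → sp4 → sp3.
It has 5 species and 4 links.

4 links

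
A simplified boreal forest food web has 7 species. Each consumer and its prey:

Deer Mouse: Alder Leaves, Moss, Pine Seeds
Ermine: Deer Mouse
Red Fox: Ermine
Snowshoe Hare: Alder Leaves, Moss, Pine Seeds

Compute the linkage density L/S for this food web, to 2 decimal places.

There are L = 8 links among S = 7 species.
L/S = 8/7 = 1.1429 ≈ 1.14.

L/S = 1.14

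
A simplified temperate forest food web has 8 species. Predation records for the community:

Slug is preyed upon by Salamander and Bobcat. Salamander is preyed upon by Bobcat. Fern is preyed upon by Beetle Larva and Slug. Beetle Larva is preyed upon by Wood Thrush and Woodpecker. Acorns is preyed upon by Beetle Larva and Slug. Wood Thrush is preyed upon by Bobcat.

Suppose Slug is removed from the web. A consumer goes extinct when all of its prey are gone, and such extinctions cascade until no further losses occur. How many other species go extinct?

1

Remove Slug.
Round 1: Salamander (all prey gone) → extinct.
No further losses. Total secondary extinctions: 1.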